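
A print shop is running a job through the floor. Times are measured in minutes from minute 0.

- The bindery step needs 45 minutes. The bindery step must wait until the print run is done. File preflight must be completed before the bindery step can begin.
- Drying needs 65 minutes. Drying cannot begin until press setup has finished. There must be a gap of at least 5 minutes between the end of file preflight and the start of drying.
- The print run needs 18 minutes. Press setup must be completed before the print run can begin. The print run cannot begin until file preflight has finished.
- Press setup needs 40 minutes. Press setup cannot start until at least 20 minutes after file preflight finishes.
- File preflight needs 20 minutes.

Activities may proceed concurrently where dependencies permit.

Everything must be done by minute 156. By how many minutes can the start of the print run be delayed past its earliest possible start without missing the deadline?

13

File preflight has no prerequisites, so it starts at minute 0 and finishes at minute 20.
After file preflight (finishes minute 20, plus 20-minute gap → minute 40), press setup can start at minute 40 and finishes at minute 80.
For the print run: press setup (finishes minute 80); file preflight (finishes minute 20). Taking the maximum gives a start of minute 80, and it finishes at 80 + 18 = minute 98.

Working backward from the deadline:
Nothing follows the bindery step; the deadline of minute 156 is its only limit. It must start by 156 − 45 = minute 111.
The print run feeds into the bindery step (must start by minute 111); so the print run must finish by minute 111 and therefore start by minute 93.
So the print run can start as early as minute 80 and as late as minute 93, giving 93 − 80 = 13 minutes of slack.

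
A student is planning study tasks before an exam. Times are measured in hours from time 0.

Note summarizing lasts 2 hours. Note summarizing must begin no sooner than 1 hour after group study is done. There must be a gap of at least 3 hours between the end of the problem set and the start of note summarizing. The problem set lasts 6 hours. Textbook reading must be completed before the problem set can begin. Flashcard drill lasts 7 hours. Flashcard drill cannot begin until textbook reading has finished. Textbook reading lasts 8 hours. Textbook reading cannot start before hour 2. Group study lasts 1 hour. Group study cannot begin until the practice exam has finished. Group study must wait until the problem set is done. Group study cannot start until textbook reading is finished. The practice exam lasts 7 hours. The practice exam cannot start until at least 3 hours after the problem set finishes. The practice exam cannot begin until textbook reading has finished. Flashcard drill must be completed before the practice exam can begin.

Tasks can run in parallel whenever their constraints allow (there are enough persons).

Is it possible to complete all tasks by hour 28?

No

After its own release at hour 2, textbook reading can start at hour 2 and finishes at hour 10.
After textbook reading (finishes hour 10), flashcard drill can start at hour 10 and finishes at hour 17.
The problem set waits on textbook reading (finishes hour 10), so it starts at hour 10 and finishes at 10 + 6 = hour 16.
The practice exam has to wait for the problem set (finishes hour 16, plus 3-hour gap → hour 19); textbook reading (finishes hour 10); flashcard drill (finishes hour 17). The latest of these is hour 19, so the practice exam runs hour 19 to 19 + 7 = hour 26.
Group study needs all of the practice exam (finishes hour 26); the problem set (finishes hour 16); textbook reading (finishes hour 10). That puts its earliest start at hour 26; it finishes at 26 + 1 = hour 27.
Note summarizing cannot start until group study (finishes hour 27, plus 1-hour gap → hour 28); the problem set (finishes hour 16, plus 3-hour gap → hour 19). The controlling bound is hour 28, so note summarizing finishes at 28 + 2 = hour 30.
The earliest everything can be done is hour 30, which is after the deadline of 28, so it is not possible.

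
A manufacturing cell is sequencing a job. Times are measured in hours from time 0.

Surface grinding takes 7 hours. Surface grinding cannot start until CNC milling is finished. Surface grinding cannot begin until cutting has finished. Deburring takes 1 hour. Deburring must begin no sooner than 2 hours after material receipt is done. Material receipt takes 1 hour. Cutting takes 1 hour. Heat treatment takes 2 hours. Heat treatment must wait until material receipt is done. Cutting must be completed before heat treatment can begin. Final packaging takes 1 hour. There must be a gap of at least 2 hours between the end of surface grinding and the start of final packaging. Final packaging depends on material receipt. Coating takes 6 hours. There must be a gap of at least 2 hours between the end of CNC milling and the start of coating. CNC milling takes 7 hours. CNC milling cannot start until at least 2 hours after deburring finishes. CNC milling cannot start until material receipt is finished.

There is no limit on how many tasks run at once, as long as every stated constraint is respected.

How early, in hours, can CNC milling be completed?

Material receipt has no prerequisites, so it starts at hour 0 and finishes at hour 1.
After material receipt (finishes hour 1, plus 2-hour gap → hour 3), deburring can start at hour 3 and finishes at hour 4.
CNC milling has to wait for deburring (finishes hour 4, plus 2-hour gap → hour 6); material receipt (finishes hour 1). The latest of these is hour 6, so CNC milling runs hour 6 to 6 + 7 = hour 13.

13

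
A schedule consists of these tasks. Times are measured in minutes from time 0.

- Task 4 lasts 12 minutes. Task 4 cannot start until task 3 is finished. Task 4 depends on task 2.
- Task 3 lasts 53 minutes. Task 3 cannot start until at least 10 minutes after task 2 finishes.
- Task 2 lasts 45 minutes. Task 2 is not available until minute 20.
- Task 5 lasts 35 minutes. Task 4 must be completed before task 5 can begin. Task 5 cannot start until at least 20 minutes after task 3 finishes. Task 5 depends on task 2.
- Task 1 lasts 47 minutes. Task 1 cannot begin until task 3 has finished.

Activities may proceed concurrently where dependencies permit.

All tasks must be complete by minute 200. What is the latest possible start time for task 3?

92

To finish by minute 200, task 1 (duration 47) must start no later than minute 153.
Task 5 has no dependents, so it just needs to finish by minute 200. Starting by 200 − 35 = minute 165 achieves that.
Task 4 has to be done before task 5 (must start by minute 165). That means finishing by minute 165, i.e. starting by 165 − 12 = minute 153.
Task 3 feeds task 1 (must start by minute 153); task 4 (must start by minute 153); task 5 (must start by minute 165, minus 20-minute gap → minute 145). Taking the minimum, task 3 must finish by minute 145 and start by 145 − 53 = minute 92.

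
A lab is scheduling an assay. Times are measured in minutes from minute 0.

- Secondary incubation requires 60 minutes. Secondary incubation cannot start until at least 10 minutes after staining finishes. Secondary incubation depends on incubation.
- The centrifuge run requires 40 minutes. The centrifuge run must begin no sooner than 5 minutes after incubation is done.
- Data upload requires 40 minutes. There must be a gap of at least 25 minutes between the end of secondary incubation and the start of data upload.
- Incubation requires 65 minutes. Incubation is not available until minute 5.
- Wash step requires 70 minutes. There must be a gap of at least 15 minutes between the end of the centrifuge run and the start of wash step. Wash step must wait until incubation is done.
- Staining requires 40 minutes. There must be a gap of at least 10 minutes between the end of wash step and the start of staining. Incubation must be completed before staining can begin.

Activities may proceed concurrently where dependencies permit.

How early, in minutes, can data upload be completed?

385

After its own release at minute 5, incubation can start at minute 5 and finishes at minute 70.
The centrifuge run waits on incubation (finishes minute 70, plus 5-minute gap → minute 75), so it starts at minute 75 and finishes at 75 + 40 = minute 115.
Wash step needs all of the centrifuge run (finishes minute 115, plus 15-minute gap → minute 130); incubation (finishes minute 70). That puts its earliest start at minute 130; it finishes at 130 + 70 = minute 200.
Staining has to wait for wash step (finishes minute 200, plus 10-minute gap → minute 210); incubation (finishes minute 70). The latest of these is minute 210, so staining runs minute 210 to 210 + 40 = minute 250.
Secondary incubation cannot start until staining (finishes minute 250, plus 10-minute gap → minute 260); incubation (finishes minute 70). The controlling bound is minute 260, so secondary incubation finishes at 260 + 60 = minute 320.
After secondary incubation (finishes minute 320, plus 25-minute gap → minute 345), data upload can start at minute 345 and finishes at minute 385.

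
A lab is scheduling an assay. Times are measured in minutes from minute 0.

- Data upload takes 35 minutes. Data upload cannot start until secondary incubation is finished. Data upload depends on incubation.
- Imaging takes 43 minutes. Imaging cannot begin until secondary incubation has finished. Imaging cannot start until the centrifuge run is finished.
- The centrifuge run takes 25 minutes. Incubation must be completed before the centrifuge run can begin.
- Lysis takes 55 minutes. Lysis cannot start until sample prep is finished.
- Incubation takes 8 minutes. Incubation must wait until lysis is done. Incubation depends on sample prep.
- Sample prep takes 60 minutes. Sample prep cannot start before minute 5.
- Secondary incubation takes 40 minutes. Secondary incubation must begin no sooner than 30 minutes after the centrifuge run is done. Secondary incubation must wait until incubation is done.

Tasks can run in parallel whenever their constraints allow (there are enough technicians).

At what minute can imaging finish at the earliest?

266

After its own release at minute 5, sample prep can start at minute 5 and finishes at minute 65.
Lysis cannot begin until sample prep (finishes minute 65). It runs from minute 65 to 65 + 55 = minute 120.
Incubation has to wait for lysis (finishes minute 120); sample prep (finishes minute 65). The latest of these is minute 120, so incubation runs minute 120 to 120 + 8 = minute 128.
After incubation (finishes minute 128), the centrifuge run can start at minute 128 and finishes at minute 153.
For secondary incubation: the centrifuge run (finishes minute 153, plus 30-minute gap → minute 183); incubation (finishes minute 128). Taking the maximum gives a start of minute 183, and it finishes at 183 + 40 = minute 223.
For imaging: secondary incubation (finishes minute 223); the centrifuge run (finishes minute 153). Taking the maximum gives a start of minute 223, and it finishes at 223 + 43 = minute 266.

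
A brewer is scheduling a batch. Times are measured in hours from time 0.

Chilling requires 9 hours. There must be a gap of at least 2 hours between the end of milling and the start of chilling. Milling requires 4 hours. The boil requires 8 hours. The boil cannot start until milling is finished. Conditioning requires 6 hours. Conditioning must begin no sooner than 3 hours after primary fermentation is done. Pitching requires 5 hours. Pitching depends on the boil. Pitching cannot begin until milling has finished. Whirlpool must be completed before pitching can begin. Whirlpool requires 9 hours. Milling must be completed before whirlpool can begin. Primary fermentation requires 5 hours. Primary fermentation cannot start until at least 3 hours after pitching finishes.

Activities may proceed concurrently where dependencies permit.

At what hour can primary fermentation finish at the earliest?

26

Milling has no prerequisites, so it starts at hour 0 and finishes at hour 4.
After milling (finishes hour 4), whirlpool can start at hour 4 and finishes at hour 13.
The boil cannot begin until milling (finishes hour 4). It runs from hour 4 to 4 + 8 = hour 12.
Pitching cannot start until the boil (finishes hour 12); milling (finishes hour 4); whirlpool (finishes hour 13). The controlling bound is hour 13, so pitching finishes at 13 + 5 = hour 18.
Primary fermentation waits on pitching (finishes hour 18, plus 3-hour gap → hour 21), so it starts at hour 21 and finishes at 21 + 5 = hour 26.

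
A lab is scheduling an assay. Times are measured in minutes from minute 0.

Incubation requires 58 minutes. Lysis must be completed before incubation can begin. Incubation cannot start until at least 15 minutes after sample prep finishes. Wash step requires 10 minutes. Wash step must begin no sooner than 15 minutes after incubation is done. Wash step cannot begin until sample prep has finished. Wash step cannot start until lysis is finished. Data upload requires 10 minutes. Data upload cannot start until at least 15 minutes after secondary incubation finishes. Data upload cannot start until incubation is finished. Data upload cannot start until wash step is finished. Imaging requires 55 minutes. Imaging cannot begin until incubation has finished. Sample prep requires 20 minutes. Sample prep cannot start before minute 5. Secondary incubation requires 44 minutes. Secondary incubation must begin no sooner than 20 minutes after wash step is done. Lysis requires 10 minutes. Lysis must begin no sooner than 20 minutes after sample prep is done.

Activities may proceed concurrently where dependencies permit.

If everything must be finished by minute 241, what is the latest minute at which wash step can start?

142

Data upload must finish by minute 241; it takes 10 minutes, so it must start by 241 − 10 = minute 231.
Secondary incubation must finish before data upload (must start by minute 231, minus 15-minute gap → minute 216). With a 44-minute duration, secondary incubation must start by 216 − 44 = minute 172.
For wash step: secondary incubation (must start by minute 172, minus 20-minute gap → minute 152); data upload (must start by minute 231). The most restrictive is minute 152; with a 10-minute duration, wash step must start by minute 142.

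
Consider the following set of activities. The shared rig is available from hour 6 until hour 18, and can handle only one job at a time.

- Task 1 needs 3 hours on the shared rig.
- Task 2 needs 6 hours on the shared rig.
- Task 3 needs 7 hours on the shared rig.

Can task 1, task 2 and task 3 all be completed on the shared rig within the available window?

The shared rig window is 18 − 6 = 12 hours.
Running back to back, the jobs need 3 + 6 + 7 = 16 hours on the shared rig.
Since 16 > 12, they cannot all fit.

No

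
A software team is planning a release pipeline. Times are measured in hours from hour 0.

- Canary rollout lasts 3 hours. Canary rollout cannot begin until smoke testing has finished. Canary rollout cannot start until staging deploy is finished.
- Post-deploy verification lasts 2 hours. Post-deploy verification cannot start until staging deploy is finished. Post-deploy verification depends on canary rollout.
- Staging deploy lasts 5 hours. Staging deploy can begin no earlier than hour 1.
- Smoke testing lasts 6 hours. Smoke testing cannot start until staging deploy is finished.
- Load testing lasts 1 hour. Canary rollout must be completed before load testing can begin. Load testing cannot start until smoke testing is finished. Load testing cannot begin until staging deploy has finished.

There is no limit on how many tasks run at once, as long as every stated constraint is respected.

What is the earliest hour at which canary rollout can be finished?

15

Staging deploy cannot begin until its own release at hour 1. It runs from hour 1 to 1 + 5 = hour 6.
Smoke testing cannot begin until staging deploy (finishes hour 6). It runs from hour 6 to 6 + 6 = hour 12.
Canary rollout needs all of smoke testing (finishes hour 12); staging deploy (finishes hour 6). That puts its earliest start at hour 12; it finishes at 12 + 3 = hour 15.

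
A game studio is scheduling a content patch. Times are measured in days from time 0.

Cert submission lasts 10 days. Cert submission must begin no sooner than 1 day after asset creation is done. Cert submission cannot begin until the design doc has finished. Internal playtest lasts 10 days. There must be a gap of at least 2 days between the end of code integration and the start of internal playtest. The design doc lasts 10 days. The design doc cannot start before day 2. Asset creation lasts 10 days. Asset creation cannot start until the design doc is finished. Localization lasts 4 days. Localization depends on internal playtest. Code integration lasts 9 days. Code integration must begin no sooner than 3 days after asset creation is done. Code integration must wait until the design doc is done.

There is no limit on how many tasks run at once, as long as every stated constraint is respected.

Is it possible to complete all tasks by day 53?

Yes

The design doc cannot begin until its own release at day 2. It runs from day 2 to 2 + 10 = day 12.
Asset creation waits on the design doc (finishes day 12), so it starts at day 12 and finishes at 12 + 10 = day 22.
Cert submission cannot start until asset creation (finishes day 22, plus 1-day gap → day 23); the design doc (finishes day 12). The controlling bound is day 23, so cert submission finishes at 23 + 10 = day 33.
Code integration has to wait for asset creation (finishes day 22, plus 3-day gap → day 25); the design doc (finishes day 12). The latest of these is day 25, so code integration runs day 25 to 25 + 9 = day 34.
Internal playtest waits on code integration (finishes day 34, plus 2-day gap → day 36), so it starts at day 36 and finishes at 36 + 10 = day 46.
Localization cannot begin until internal playtest (finishes day 46). It runs from day 46 to 46 + 4 = day 50.
Every task is finished by day 50, which is no later than the deadline of 53, so the schedule is feasible.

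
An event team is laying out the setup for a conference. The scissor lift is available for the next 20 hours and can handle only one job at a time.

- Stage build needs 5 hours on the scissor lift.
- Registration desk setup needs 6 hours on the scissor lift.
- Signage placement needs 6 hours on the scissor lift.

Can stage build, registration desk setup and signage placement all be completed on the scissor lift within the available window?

Yes

Running back to back, the jobs need 5 + 6 + 6 = 17 hours on the scissor lift.
Since 17 ≤ 20, they fit within the window.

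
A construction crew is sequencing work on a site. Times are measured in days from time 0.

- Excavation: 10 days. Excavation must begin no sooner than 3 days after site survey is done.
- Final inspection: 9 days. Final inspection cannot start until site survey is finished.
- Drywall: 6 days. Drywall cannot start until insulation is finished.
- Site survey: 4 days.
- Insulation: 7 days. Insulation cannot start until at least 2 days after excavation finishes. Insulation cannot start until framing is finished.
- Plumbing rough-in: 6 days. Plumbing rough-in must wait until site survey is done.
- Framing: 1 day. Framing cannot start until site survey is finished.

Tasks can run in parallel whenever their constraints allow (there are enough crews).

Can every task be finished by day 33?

Yes

Site survey has no prerequisites, so it starts at day 0 and finishes at day 4.
Final inspection cannot begin until site survey (finishes day 4). It runs from day 4 to 4 + 9 = day 13.
Plumbing rough-in waits on site survey (finishes day 4), so it starts at day 4 and finishes at 4 + 6 = day 10.
Framing waits on site survey (finishes day 4), so it starts at day 4 and finishes at 4 + 1 = day 5.
After site survey (finishes day 4, plus 3-day gap → day 7), excavation can start at day 7 and finishes at day 17.
Insulation needs all of excavation (finishes day 17, plus 2-day gap → day 19); framing (finishes day 5). That puts its earliest start at day 19; it finishes at 19 + 7 = day 26.
Drywall cannot begin until insulation (finishes day 26). It runs from day 26 to 26 + 6 = day 32.
Every task is finished by day 32, which is no later than the deadline of 33, so the schedule is feasible.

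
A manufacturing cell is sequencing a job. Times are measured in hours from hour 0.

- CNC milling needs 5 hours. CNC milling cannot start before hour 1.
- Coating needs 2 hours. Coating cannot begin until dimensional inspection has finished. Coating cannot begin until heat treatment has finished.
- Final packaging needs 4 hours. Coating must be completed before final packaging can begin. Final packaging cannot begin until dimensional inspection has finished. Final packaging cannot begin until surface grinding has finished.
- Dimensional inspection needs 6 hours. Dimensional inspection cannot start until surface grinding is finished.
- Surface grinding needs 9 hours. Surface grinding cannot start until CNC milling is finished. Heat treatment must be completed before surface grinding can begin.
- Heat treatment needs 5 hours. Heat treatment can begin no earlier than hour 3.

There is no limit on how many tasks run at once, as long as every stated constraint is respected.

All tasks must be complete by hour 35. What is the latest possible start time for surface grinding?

To finish by hour 35, final packaging (duration 4) must start no later than hour 31.
Coating must finish before final packaging (must start by hour 31). With a 2-hour duration, coating must start by 31 − 2 = hour 29.
Dimensional inspection feeds coating (must start by hour 29); final packaging (must start by hour 31). Taking the minimum, dimensional inspection must finish by hour 29 and start by 29 − 6 = hour 23.
Surface grinding feeds dimensional inspection (must start by hour 23); final packaging (must start by hour 31). Taking the minimum, surface grinding must finish by hour 23 and start by 23 − 9 = hour 14.

14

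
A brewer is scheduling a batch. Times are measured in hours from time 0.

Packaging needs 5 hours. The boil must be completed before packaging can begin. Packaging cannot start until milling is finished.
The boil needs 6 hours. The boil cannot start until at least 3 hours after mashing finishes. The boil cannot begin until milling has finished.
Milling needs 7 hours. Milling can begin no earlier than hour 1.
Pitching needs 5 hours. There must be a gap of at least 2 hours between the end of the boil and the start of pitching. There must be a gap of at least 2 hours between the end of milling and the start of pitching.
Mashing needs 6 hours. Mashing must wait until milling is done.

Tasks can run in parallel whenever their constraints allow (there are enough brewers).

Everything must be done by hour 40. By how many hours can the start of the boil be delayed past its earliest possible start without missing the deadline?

10

Milling cannot begin until its own release at hour 1. It runs from hour 1 to 1 + 7 = hour 8.
Mashing waits on milling (finishes hour 8), so it starts at hour 8 and finishes at 8 + 6 = hour 14.
The boil needs all of mashing (finishes hour 14, plus 3-hour gap → hour 17); milling (finishes hour 8). That puts its earliest start at hour 17; it finishes at 17 + 6 = hour 23.

Working backward from the deadline:
Nothing follows pitching; the deadline of hour 40 is its only limit. It must start by 40 − 5 = hour 35.
Packaging must finish by hour 40; it takes 5 hours, so it must start by 40 − 5 = hour 35.
For the boil: pitching (must start by hour 35, minus 2-hour gap → hour 33); packaging (must start by hour 35). The most restrictive is hour 33; with a 6-hour duration, the boil must start by hour 27.
So the boil can start as early as hour 17 and as late as hour 27, giving 27 − 17 = 10 hours of slack.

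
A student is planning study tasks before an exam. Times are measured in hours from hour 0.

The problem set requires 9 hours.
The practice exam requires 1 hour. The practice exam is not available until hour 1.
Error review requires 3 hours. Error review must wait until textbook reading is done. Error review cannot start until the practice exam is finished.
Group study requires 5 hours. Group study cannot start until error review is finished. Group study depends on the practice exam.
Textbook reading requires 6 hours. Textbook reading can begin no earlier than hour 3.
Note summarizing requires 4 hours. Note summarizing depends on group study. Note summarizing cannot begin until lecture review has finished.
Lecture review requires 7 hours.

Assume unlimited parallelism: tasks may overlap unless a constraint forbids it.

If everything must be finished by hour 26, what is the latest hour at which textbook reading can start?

8

Note summarizing must finish by hour 26; it takes 4 hours, so it must start by 26 − 4 = hour 22.
Group study has to be done before note summarizing (must start by hour 22). That means finishing by hour 22, i.e. starting by 22 − 5 = hour 17.
Since group study (must start by hour 17) depends on it, error review must finish by hour 17. Backing off its 3-hour duration gives a latest start of hour 14.
Textbook reading must finish before error review (must start by hour 14). With a 6-hour duration, textbook reading must start by 14 − 6 = hour 8.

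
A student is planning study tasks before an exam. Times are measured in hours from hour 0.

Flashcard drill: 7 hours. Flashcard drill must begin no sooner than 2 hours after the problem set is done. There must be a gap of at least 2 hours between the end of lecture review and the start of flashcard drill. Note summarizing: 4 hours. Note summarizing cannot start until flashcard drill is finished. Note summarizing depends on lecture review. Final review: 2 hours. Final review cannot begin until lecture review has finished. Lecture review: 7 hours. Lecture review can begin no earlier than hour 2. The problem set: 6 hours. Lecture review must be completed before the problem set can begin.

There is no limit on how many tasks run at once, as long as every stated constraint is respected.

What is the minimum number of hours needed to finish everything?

Lecture review waits on its own release at hour 2, so it starts at hour 2 and finishes at 2 + 7 = hour 9.
After lecture review (finishes hour 9), final review can start at hour 9 and finishes at hour 11.
The problem set waits on lecture review (finishes hour 9), so it starts at hour 9 and finishes at 9 + 6 = hour 15.
Flashcard drill needs all of the problem set (finishes hour 15, plus 2-hour gap → hour 17); lecture review (finishes hour 9, plus 2-hour gap → hour 11). That puts its earliest start at hour 17; it finishes at 17 + 7 = hour 24.
For note summarizing: flashcard drill (finishes hour 24); lecture review (finishes hour 9). Taking the maximum gives a start of hour 24, and it finishes at 24 + 4 = hour 28.
All tasks are finished once the last one completes. Finish times: Lecture review at 9, The problem set at 15, Flashcard drill at 24, Note summarizing at 28, Final review at 11. The latest is hour 28.

28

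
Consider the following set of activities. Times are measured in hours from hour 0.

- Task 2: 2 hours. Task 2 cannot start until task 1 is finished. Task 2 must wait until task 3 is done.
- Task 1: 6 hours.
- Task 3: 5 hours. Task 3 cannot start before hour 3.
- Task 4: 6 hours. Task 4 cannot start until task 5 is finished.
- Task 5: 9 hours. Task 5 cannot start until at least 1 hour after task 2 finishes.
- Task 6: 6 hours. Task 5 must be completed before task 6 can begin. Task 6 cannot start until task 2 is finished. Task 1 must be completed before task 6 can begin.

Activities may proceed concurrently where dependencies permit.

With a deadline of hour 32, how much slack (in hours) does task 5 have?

Task 3 cannot begin until its own release at hour 3. It runs from hour 3 to 3 + 5 = hour 8.
Task 1 has no prerequisites, so it starts at hour 0 and finishes at hour 6.
Task 2 needs all of task 1 (finishes hour 6); task 3 (finishes hour 8). That puts its earliest start at hour 8; it finishes at 8 + 2 = hour 10.
After task 2 (finishes hour 10, plus 1-hour gap → hour 11), task 5 can start at hour 11 and finishes at hour 20.

Working backward from the deadline:
To finish by hour 32, task 4 (duration 6) must start no later than hour 26.
To finish by hour 32, task 6 (duration 6) must start no later than hour 26.
For task 5: task 4 (must start by hour 26); task 6 (must start by hour 26). The most restrictive is hour 26; with a 9-hour duration, task 5 must start by hour 17.
So task 5 can start as early as hour 11 and as late as hour 17, giving 17 − 11 = 6 hours of slack.

6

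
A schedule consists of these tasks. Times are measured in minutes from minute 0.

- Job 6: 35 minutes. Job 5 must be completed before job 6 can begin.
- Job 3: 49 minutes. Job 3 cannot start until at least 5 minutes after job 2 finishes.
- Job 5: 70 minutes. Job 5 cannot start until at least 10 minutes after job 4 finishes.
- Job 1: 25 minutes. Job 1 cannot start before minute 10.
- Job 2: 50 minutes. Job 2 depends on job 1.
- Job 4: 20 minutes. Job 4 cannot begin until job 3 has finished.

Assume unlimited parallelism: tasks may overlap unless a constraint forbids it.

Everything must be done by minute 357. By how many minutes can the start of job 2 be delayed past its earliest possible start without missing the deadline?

Job 1 waits on its own release at minute 10, so it starts at minute 10 and finishes at 10 + 25 = minute 35.
Job 2 cannot begin until job 1 (finishes minute 35). It runs from minute 35 to 35 + 50 = minute 85.

Working backward from the deadline:
Job 6 has no dependents, so it just needs to finish by minute 357. Starting by 357 − 35 = minute 322 achieves that.
Job 5 must finish before job 6 (must start by minute 322). With a 70-minute duration, job 5 must start by 322 − 70 = minute 252.
Job 4 must finish before job 5 (must start by minute 252, minus 10-minute gap → minute 242). With a 20-minute duration, job 4 must start by 242 − 20 = minute 222.
Job 3 has to be done before job 4 (must start by minute 222). That means finishing by minute 222, i.e. starting by 222 − 49 = minute 173.
Job 2 must finish before job 3 (must start by minute 173, minus 5-minute gap → minute 168). With a 50-minute duration, job 2 must start by 168 − 50 = minute 118.
So job 2 can start as early as minute 35 and as late as minute 118, giving 118 − 35 = 83 minutes of slack.

83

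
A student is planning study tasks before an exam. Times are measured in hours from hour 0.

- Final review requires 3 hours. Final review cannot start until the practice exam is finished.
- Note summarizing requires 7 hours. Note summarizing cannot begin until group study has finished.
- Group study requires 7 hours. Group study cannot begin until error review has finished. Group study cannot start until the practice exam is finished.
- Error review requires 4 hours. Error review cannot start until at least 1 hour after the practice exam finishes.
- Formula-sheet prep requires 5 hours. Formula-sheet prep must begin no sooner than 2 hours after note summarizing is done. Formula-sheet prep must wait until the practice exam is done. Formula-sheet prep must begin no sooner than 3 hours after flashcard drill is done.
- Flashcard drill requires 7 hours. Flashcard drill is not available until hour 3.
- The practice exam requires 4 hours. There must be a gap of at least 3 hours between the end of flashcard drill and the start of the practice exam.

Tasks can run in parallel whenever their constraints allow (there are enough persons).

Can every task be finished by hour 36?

No

Flashcard drill cannot begin until its own release at hour 3. It runs from hour 3 to 3 + 7 = hour 10.
The practice exam waits on flashcard drill (finishes hour 10, plus 3-hour gap → hour 13), so it starts at hour 13 and finishes at 13 + 4 = hour 17.
After the practice exam (finishes hour 17), final review can start at hour 17 and finishes at hour 20.
Error review cannot begin until the practice exam (finishes hour 17, plus 1-hour gap → hour 18). It runs from hour 18 to 18 + 4 = hour 22.
Group study needs all of error review (finishes hour 22); the practice exam (finishes hour 17). That puts its earliest start at hour 22; it finishes at 22 + 7 = hour 29.
Note summarizing waits on group study (finishes hour 29), so it starts at hour 29 and finishes at 29 + 7 = hour 36.
Formula-sheet prep needs all of note summarizing (finishes hour 36, plus 2-hour gap → hour 38); the practice exam (finishes hour 17); flashcard drill (finishes hour 10, plus 3-hour gap → hour 13). That puts its earliest start at hour 38; it finishes at 38 + 5 = hour 43.
The earliest everything can be done is hour 43, which is after the deadline of 36, so it is not possible.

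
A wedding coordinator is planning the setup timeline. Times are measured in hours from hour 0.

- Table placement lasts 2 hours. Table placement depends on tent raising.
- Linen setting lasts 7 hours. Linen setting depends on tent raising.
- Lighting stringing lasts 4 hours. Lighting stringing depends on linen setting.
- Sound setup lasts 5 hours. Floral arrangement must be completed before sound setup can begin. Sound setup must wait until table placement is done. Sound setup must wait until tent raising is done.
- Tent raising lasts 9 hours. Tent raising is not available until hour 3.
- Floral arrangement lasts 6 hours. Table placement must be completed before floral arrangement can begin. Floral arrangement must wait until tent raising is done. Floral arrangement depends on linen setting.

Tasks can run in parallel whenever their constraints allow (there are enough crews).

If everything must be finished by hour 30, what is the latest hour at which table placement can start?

17

Sound setup has no dependents, so it just needs to finish by hour 30. Starting by 30 − 5 = hour 25 achieves that.
Floral arrangement feeds into sound setup (must start by hour 25); so floral arrangement must finish by hour 25 and therefore start by hour 19.
Table placement has several dependents: floral arrangement (must start by hour 19); sound setup (must start by hour 25). The earliest of those limits is hour 19, so table placement must start by 19 − 2 = hour 17.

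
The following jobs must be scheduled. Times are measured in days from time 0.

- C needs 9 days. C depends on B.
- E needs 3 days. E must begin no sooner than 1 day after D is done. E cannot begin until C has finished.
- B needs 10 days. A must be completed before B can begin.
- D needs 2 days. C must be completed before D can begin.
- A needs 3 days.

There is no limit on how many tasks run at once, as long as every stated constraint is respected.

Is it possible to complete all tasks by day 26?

A can start immediately at day 0; it finishes at day 3.
B waits on A (finishes day 3), so it starts at day 3 and finishes at 3 + 10 = day 13.
C waits on B (finishes day 13), so it starts at day 13 and finishes at 13 + 9 = day 22.
D cannot begin until C (finishes day 22). It runs from day 22 to 22 + 2 = day 24.
E cannot start until D (finishes day 24, plus 1-day gap → day 25); C (finishes day 22). The controlling bound is day 25, so E finishes at 25 + 3 = day 28.
The earliest everything can be done is day 28, which is after the deadline of 26, so it is not possible.

No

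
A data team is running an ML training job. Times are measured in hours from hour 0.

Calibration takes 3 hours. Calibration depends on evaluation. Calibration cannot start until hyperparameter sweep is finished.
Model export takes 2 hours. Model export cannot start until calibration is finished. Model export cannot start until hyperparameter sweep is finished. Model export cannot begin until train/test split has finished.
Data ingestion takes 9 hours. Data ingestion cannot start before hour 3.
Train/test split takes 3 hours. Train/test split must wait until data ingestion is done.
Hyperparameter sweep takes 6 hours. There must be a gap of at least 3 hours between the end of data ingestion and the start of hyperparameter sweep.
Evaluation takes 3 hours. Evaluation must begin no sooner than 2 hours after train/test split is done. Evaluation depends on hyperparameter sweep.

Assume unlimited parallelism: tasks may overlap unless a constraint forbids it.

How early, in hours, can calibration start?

24

Data ingestion waits on its own release at hour 3, so it starts at hour 3 and finishes at 3 + 9 = hour 12.
Hyperparameter sweep cannot begin until data ingestion (finishes hour 12, plus 3-hour gap → hour 15). It runs from hour 15 to 15 + 6 = hour 21.
Train/test split waits on data ingestion (finishes hour 12), so it starts at hour 12 and finishes at 12 + 3 = hour 15.
Evaluation needs all of train/test split (finishes hour 15, plus 2-hour gap → hour 17); hyperparameter sweep (finishes hour 21). That puts its earliest start at hour 21; it finishes at 21 + 3 = hour 24.
Calibration waits on evaluation (finishes hour 24); hyperparameter sweep (finishes hour 21). The latest of these is hour 24, which is the earliest calibration can start.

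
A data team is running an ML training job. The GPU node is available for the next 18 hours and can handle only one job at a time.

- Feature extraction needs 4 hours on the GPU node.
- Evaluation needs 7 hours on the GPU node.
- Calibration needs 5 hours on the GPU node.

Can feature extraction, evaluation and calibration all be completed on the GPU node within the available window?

Running back to back, the jobs need 4 + 7 + 5 = 16 hours on the GPU node.
Since 16 ≤ 18, they fit within the window.

Yes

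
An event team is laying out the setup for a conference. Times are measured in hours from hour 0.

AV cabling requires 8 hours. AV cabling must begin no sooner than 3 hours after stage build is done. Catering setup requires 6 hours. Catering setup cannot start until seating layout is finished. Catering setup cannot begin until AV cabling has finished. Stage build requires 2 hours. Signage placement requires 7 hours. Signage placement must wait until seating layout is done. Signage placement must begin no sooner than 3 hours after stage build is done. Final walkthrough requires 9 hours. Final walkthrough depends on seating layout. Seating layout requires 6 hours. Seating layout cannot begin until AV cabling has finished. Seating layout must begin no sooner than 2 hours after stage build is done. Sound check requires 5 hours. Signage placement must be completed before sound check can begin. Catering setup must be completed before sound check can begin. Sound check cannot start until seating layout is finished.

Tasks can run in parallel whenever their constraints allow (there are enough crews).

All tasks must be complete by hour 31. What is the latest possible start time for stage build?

0

Nothing follows sound check; the deadline of hour 31 is its only limit. It must start by 31 − 5 = hour 26.
Signage placement feeds into sound check (must start by hour 26); so signage placement must finish by hour 26 and therefore start by hour 19.
Catering setup must finish before sound check (must start by hour 26). With a 6-hour duration, catering setup must start by 26 − 6 = hour 20.
Final walkthrough must finish by hour 31; it takes 9 hours, so it must start by 31 − 9 = hour 22.
For seating layout: signage placement (must start by hour 19); catering setup (must start by hour 20); sound check (must start by hour 26); final walkthrough (must start by hour 22). The most restrictive is hour 19; with a 6-hour duration, seating layout must start by hour 13.
For AV cabling: seating layout (must start by hour 13); catering setup (must start by hour 20). The most restrictive is hour 13; with an 8-hour duration, AV cabling must start by hour 5.
For stage build: AV cabling (must start by hour 5, minus 3-hour gap → hour 2); seating layout (must start by hour 13, minus 2-hour gap → hour 11); signage placement (must start by hour 19, minus 3-hour gap → hour 16). The most restrictive is hour 2; with a 2-hour duration, stage build must start by hour 0.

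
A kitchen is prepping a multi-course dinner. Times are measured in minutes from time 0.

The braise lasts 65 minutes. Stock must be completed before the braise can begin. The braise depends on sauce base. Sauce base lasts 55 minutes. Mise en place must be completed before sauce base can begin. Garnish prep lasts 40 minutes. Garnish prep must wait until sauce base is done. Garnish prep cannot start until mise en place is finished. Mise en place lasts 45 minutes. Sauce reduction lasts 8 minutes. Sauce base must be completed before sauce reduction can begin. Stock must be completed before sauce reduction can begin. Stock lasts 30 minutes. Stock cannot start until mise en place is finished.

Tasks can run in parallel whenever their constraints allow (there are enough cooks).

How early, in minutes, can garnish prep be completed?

Nothing blocks mise en place, so it runs from minute 0 to minute 45.
Sauce base waits on mise en place (finishes minute 45), so it starts at minute 45 and finishes at 45 + 55 = minute 100.
Garnish prep cannot start until sauce base (finishes minute 100); mise en place (finishes minute 45). The controlling bound is minute 100, so garnish prep finishes at 100 + 40 = minute 140.

140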